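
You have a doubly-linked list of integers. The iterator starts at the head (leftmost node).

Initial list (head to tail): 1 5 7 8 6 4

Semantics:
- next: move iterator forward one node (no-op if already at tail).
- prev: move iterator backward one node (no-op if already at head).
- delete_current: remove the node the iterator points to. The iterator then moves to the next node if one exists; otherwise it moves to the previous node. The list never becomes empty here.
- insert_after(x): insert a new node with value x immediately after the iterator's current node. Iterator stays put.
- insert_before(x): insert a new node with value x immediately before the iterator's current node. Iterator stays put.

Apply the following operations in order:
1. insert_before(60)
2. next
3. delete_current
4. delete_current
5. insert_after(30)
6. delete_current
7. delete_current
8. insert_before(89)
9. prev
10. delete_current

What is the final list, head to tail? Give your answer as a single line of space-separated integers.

After 1 (insert_before(60)): list=[60, 1, 5, 7, 8, 6, 4] cursor@1
After 2 (next): list=[60, 1, 5, 7, 8, 6, 4] cursor@5
After 3 (delete_current): list=[60, 1, 7, 8, 6, 4] cursor@7
After 4 (delete_current): list=[60, 1, 8, 6, 4] cursor@8
After 5 (insert_after(30)): list=[60, 1, 8, 30, 6, 4] cursor@8
After 6 (delete_current): list=[60, 1, 30, 6, 4] cursor@30
After 7 (delete_current): list=[60, 1, 6, 4] cursor@6
After 8 (insert_before(89)): list=[60, 1, 89, 6, 4] cursor@6
After 9 (prev): list=[60, 1, 89, 6, 4] cursor@89
After 10 (delete_current): list=[60, 1, 6, 4] cursor@6

Answer: 60 1 6 4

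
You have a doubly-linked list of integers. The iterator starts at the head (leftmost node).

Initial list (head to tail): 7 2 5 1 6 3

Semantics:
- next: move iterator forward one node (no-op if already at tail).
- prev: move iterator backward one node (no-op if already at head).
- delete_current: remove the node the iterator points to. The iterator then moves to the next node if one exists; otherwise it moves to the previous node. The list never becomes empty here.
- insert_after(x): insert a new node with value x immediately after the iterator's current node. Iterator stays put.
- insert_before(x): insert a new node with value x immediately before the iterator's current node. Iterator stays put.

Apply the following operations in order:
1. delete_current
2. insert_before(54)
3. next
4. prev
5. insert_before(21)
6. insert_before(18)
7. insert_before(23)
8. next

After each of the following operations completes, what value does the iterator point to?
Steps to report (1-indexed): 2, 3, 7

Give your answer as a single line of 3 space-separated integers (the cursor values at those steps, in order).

Answer: 2 5 2

Derivation:
After 1 (delete_current): list=[2, 5, 1, 6, 3] cursor@2
After 2 (insert_before(54)): list=[54, 2, 5, 1, 6, 3] cursor@2
After 3 (next): list=[54, 2, 5, 1, 6, 3] cursor@5
After 4 (prev): list=[54, 2, 5, 1, 6, 3] cursor@2
After 5 (insert_before(21)): list=[54, 21, 2, 5, 1, 6, 3] cursor@2
After 6 (insert_before(18)): list=[54, 21, 18, 2, 5, 1, 6, 3] cursor@2
After 7 (insert_before(23)): list=[54, 21, 18, 23, 2, 5, 1, 6, 3] cursor@2
After 8 (next): list=[54, 21, 18, 23, 2, 5, 1, 6, 3] cursor@5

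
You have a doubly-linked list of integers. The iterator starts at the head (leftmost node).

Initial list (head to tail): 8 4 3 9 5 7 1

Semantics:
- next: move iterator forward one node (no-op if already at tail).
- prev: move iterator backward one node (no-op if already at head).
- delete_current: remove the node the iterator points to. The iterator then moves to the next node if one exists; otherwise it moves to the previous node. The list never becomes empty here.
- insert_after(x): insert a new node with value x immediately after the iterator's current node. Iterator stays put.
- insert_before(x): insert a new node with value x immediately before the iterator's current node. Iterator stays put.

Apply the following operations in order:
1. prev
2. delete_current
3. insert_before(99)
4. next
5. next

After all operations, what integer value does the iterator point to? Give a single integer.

After 1 (prev): list=[8, 4, 3, 9, 5, 7, 1] cursor@8
After 2 (delete_current): list=[4, 3, 9, 5, 7, 1] cursor@4
After 3 (insert_before(99)): list=[99, 4, 3, 9, 5, 7, 1] cursor@4
After 4 (next): list=[99, 4, 3, 9, 5, 7, 1] cursor@3
After 5 (next): list=[99, 4, 3, 9, 5, 7, 1] cursor@9

Answer: 9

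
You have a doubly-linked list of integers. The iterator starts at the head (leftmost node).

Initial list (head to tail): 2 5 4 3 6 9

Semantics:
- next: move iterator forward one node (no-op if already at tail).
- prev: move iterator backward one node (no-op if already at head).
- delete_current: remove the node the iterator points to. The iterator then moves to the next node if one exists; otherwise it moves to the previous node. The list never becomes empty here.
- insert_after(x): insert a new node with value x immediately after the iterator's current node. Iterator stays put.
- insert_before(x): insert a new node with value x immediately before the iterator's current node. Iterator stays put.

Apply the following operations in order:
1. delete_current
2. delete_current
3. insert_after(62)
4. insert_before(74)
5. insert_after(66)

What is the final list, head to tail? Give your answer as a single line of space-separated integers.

Answer: 74 4 66 62 3 6 9

Derivation:
After 1 (delete_current): list=[5, 4, 3, 6, 9] cursor@5
After 2 (delete_current): list=[4, 3, 6, 9] cursor@4
After 3 (insert_after(62)): list=[4, 62, 3, 6, 9] cursor@4
After 4 (insert_before(74)): list=[74, 4, 62, 3, 6, 9] cursor@4
After 5 (insert_after(66)): list=[74, 4, 66, 62, 3, 6, 9] cursor@4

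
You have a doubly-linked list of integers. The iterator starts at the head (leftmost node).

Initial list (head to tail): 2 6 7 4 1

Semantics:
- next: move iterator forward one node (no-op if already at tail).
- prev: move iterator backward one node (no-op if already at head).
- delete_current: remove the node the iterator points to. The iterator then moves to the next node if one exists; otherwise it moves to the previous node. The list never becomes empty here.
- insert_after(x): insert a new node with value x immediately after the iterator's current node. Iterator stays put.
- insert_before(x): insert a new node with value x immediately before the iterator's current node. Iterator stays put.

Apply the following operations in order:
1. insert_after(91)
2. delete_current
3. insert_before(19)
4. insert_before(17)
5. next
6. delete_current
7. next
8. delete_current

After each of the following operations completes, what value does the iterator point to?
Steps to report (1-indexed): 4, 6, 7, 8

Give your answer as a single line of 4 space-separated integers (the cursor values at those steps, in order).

Answer: 91 7 4 1

Derivation:
After 1 (insert_after(91)): list=[2, 91, 6, 7, 4, 1] cursor@2
After 2 (delete_current): list=[91, 6, 7, 4, 1] cursor@91
After 3 (insert_before(19)): list=[19, 91, 6, 7, 4, 1] cursor@91
After 4 (insert_before(17)): list=[19, 17, 91, 6, 7, 4, 1] cursor@91
After 5 (next): list=[19, 17, 91, 6, 7, 4, 1] cursor@6
After 6 (delete_current): list=[19, 17, 91, 7, 4, 1] cursor@7
After 7 (next): list=[19, 17, 91, 7, 4, 1] cursor@4
After 8 (delete_current): list=[19, 17, 91, 7, 1] cursor@1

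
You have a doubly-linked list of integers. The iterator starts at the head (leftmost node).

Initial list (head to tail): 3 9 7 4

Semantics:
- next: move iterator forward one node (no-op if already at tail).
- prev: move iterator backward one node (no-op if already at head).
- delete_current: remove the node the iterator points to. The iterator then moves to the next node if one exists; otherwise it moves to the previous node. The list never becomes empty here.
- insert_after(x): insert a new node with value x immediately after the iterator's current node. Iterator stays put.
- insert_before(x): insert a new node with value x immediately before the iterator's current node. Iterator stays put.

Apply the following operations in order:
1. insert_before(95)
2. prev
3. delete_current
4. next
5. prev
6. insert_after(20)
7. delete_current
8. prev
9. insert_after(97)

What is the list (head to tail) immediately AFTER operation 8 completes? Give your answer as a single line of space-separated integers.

Answer: 20 9 7 4

Derivation:
After 1 (insert_before(95)): list=[95, 3, 9, 7, 4] cursor@3
After 2 (prev): list=[95, 3, 9, 7, 4] cursor@95
After 3 (delete_current): list=[3, 9, 7, 4] cursor@3
After 4 (next): list=[3, 9, 7, 4] cursor@9
After 5 (prev): list=[3, 9, 7, 4] cursor@3
After 6 (insert_after(20)): list=[3, 20, 9, 7, 4] cursor@3
After 7 (delete_current): list=[20, 9, 7, 4] cursor@20
After 8 (prev): list=[20, 9, 7, 4] cursor@20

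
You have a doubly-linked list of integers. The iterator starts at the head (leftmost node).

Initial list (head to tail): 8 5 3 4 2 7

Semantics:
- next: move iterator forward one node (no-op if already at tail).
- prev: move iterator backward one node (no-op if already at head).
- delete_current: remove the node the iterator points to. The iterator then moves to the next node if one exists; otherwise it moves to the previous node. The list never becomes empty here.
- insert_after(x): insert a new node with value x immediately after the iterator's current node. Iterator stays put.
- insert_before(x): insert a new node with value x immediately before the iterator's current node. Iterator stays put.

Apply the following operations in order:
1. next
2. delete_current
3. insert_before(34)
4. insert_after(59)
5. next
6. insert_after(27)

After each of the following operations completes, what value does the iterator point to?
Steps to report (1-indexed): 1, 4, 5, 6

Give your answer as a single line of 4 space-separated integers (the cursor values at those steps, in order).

Answer: 5 3 59 59

Derivation:
After 1 (next): list=[8, 5, 3, 4, 2, 7] cursor@5
After 2 (delete_current): list=[8, 3, 4, 2, 7] cursor@3
After 3 (insert_before(34)): list=[8, 34, 3, 4, 2, 7] cursor@3
After 4 (insert_after(59)): list=[8, 34, 3, 59, 4, 2, 7] cursor@3
After 5 (next): list=[8, 34, 3, 59, 4, 2, 7] cursor@59
After 6 (insert_after(27)): list=[8, 34, 3, 59, 27, 4, 2, 7] cursor@59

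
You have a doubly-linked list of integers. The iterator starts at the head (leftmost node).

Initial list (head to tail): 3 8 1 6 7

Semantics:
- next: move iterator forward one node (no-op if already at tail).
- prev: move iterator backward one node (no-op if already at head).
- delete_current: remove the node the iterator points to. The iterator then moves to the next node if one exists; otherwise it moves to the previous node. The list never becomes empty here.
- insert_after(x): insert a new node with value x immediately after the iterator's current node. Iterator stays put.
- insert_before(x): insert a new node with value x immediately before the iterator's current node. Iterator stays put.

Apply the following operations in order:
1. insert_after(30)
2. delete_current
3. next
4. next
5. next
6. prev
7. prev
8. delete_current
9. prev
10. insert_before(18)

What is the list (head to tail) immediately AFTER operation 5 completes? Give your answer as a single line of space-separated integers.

After 1 (insert_after(30)): list=[3, 30, 8, 1, 6, 7] cursor@3
After 2 (delete_current): list=[30, 8, 1, 6, 7] cursor@30
After 3 (next): list=[30, 8, 1, 6, 7] cursor@8
After 4 (next): list=[30, 8, 1, 6, 7] cursor@1
After 5 (next): list=[30, 8, 1, 6, 7] cursor@6

Answer: 30 8 1 6 7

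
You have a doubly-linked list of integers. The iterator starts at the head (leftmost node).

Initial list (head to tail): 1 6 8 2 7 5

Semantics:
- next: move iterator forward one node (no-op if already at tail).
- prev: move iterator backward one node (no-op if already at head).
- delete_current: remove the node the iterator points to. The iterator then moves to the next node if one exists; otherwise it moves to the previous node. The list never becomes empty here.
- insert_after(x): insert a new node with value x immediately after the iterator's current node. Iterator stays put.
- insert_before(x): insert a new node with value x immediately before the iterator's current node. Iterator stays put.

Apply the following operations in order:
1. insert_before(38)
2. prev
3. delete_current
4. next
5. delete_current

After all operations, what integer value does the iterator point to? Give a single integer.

Answer: 8

Derivation:
After 1 (insert_before(38)): list=[38, 1, 6, 8, 2, 7, 5] cursor@1
After 2 (prev): list=[38, 1, 6, 8, 2, 7, 5] cursor@38
After 3 (delete_current): list=[1, 6, 8, 2, 7, 5] cursor@1
After 4 (next): list=[1, 6, 8, 2, 7, 5] cursor@6
After 5 (delete_current): list=[1, 8, 2, 7, 5] cursor@8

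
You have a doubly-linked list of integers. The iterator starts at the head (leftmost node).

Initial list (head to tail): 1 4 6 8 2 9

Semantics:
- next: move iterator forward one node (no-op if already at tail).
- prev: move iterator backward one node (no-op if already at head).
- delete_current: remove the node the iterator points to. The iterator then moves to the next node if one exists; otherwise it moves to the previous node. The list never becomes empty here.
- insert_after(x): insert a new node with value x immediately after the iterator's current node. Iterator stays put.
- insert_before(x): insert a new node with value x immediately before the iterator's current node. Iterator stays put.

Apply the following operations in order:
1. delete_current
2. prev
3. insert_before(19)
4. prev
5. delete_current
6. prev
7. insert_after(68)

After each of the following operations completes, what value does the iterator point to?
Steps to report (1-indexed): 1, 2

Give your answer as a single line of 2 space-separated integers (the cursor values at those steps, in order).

Answer: 4 4

Derivation:
After 1 (delete_current): list=[4, 6, 8, 2, 9] cursor@4
After 2 (prev): list=[4, 6, 8, 2, 9] cursor@4
After 3 (insert_before(19)): list=[19, 4, 6, 8, 2, 9] cursor@4
After 4 (prev): list=[19, 4, 6, 8, 2, 9] cursor@19
After 5 (delete_current): list=[4, 6, 8, 2, 9] cursor@4
After 6 (prev): list=[4, 6, 8, 2, 9] cursor@4
After 7 (insert_after(68)): list=[4, 68, 6, 8, 2, 9] cursor@4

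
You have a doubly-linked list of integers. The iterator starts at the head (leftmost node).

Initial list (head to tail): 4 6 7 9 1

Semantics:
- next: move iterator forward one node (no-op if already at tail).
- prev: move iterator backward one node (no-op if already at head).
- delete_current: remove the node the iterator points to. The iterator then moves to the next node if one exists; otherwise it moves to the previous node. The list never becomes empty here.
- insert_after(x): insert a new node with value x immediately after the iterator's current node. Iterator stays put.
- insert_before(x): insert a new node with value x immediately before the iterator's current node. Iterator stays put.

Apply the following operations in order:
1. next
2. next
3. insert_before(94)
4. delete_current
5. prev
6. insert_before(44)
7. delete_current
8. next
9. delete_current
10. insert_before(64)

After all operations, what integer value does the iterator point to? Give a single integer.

After 1 (next): list=[4, 6, 7, 9, 1] cursor@6
After 2 (next): list=[4, 6, 7, 9, 1] cursor@7
After 3 (insert_before(94)): list=[4, 6, 94, 7, 9, 1] cursor@7
After 4 (delete_current): list=[4, 6, 94, 9, 1] cursor@9
After 5 (prev): list=[4, 6, 94, 9, 1] cursor@94
After 6 (insert_before(44)): list=[4, 6, 44, 94, 9, 1] cursor@94
After 7 (delete_current): list=[4, 6, 44, 9, 1] cursor@9
After 8 (next): list=[4, 6, 44, 9, 1] cursor@1
After 9 (delete_current): list=[4, 6, 44, 9] cursor@9
After 10 (insert_before(64)): list=[4, 6, 44, 64, 9] cursor@9

Answer: 9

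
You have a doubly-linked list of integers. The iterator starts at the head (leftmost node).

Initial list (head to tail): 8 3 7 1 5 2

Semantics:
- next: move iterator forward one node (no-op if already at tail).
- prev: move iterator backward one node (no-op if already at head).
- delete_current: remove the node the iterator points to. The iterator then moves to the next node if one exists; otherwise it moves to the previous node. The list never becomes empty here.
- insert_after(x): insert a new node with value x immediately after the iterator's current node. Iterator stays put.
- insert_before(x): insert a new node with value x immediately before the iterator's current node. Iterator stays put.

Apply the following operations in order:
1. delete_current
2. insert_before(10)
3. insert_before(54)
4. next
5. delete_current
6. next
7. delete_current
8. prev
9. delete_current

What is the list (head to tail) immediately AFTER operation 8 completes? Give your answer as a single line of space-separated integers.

After 1 (delete_current): list=[3, 7, 1, 5, 2] cursor@3
After 2 (insert_before(10)): list=[10, 3, 7, 1, 5, 2] cursor@3
After 3 (insert_before(54)): list=[10, 54, 3, 7, 1, 5, 2] cursor@3
After 4 (next): list=[10, 54, 3, 7, 1, 5, 2] cursor@7
After 5 (delete_current): list=[10, 54, 3, 1, 5, 2] cursor@1
After 6 (next): list=[10, 54, 3, 1, 5, 2] cursor@5
After 7 (delete_current): list=[10, 54, 3, 1, 2] cursor@2
After 8 (prev): list=[10, 54, 3, 1, 2] cursor@1

Answer: 10 54 3 1 2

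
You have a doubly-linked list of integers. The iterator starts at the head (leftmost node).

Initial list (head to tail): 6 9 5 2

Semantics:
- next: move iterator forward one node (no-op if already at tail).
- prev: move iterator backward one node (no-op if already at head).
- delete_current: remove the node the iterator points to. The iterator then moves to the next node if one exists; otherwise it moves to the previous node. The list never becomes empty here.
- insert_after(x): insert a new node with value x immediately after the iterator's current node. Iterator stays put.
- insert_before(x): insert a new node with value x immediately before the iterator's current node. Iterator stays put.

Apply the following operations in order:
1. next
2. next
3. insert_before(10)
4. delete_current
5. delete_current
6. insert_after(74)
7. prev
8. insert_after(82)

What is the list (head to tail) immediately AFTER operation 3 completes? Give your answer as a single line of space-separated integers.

After 1 (next): list=[6, 9, 5, 2] cursor@9
After 2 (next): list=[6, 9, 5, 2] cursor@5
After 3 (insert_before(10)): list=[6, 9, 10, 5, 2] cursor@5

Answer: 6 9 10 5 2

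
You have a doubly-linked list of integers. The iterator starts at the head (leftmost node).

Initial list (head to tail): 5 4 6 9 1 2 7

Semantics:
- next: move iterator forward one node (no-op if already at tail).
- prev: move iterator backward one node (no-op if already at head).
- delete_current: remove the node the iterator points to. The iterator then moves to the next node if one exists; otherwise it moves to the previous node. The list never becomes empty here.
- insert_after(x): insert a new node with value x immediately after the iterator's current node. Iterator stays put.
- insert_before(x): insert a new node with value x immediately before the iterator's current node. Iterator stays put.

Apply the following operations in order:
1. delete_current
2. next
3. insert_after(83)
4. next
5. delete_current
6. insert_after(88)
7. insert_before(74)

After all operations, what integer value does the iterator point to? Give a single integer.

Answer: 9

Derivation:
After 1 (delete_current): list=[4, 6, 9, 1, 2, 7] cursor@4
After 2 (next): list=[4, 6, 9, 1, 2, 7] cursor@6
After 3 (insert_after(83)): list=[4, 6, 83, 9, 1, 2, 7] cursor@6
After 4 (next): list=[4, 6, 83, 9, 1, 2, 7] cursor@83
After 5 (delete_current): list=[4, 6, 9, 1, 2, 7] cursor@9
After 6 (insert_after(88)): list=[4, 6, 9, 88, 1, 2, 7] cursor@9
After 7 (insert_before(74)): list=[4, 6, 74, 9, 88, 1, 2, 7] cursor@9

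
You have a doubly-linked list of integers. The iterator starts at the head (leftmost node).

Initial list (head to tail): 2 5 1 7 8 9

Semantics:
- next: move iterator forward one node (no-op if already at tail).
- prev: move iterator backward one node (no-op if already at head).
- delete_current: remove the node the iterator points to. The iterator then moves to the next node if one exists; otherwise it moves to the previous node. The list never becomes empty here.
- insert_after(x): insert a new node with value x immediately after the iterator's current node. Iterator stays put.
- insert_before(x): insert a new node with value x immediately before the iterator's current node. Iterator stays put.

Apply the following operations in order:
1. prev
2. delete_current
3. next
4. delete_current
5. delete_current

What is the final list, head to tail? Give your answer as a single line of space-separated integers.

Answer: 5 8 9

Derivation:
After 1 (prev): list=[2, 5, 1, 7, 8, 9] cursor@2
After 2 (delete_current): list=[5, 1, 7, 8, 9] cursor@5
After 3 (next): list=[5, 1, 7, 8, 9] cursor@1
After 4 (delete_current): list=[5, 7, 8, 9] cursor@7
After 5 (delete_current): list=[5, 8, 9] cursor@8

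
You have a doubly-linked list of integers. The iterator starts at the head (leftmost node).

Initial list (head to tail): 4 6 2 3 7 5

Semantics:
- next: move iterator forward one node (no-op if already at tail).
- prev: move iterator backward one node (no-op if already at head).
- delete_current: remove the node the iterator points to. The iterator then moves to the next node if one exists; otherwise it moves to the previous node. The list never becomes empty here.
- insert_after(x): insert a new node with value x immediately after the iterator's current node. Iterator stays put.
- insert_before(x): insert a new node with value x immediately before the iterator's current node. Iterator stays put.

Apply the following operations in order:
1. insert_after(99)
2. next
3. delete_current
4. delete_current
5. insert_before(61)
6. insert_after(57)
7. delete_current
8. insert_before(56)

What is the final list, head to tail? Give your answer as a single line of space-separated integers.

Answer: 4 61 56 57 3 7 5

Derivation:
After 1 (insert_after(99)): list=[4, 99, 6, 2, 3, 7, 5] cursor@4
After 2 (next): list=[4, 99, 6, 2, 3, 7, 5] cursor@99
After 3 (delete_current): list=[4, 6, 2, 3, 7, 5] cursor@6
After 4 (delete_current): list=[4, 2, 3, 7, 5] cursor@2
After 5 (insert_before(61)): list=[4, 61, 2, 3, 7, 5] cursor@2
After 6 (insert_after(57)): list=[4, 61, 2, 57, 3, 7, 5] cursor@2
After 7 (delete_current): list=[4, 61, 57, 3, 7, 5] cursor@57
After 8 (insert_before(56)): list=[4, 61, 56, 57, 3, 7, 5] cursor@57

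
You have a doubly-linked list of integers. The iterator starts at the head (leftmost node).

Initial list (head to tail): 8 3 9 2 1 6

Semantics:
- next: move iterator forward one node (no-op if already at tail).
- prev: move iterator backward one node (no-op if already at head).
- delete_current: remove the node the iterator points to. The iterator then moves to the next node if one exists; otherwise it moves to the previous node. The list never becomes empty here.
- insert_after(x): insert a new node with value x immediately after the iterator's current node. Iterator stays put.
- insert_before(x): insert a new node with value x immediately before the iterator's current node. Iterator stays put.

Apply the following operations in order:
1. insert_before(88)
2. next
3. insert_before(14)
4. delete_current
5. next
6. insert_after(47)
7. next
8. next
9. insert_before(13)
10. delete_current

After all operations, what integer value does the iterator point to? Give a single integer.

After 1 (insert_before(88)): list=[88, 8, 3, 9, 2, 1, 6] cursor@8
After 2 (next): list=[88, 8, 3, 9, 2, 1, 6] cursor@3
After 3 (insert_before(14)): list=[88, 8, 14, 3, 9, 2, 1, 6] cursor@3
After 4 (delete_current): list=[88, 8, 14, 9, 2, 1, 6] cursor@9
After 5 (next): list=[88, 8, 14, 9, 2, 1, 6] cursor@2
After 6 (insert_after(47)): list=[88, 8, 14, 9, 2, 47, 1, 6] cursor@2
After 7 (next): list=[88, 8, 14, 9, 2, 47, 1, 6] cursor@47
After 8 (next): list=[88, 8, 14, 9, 2, 47, 1, 6] cursor@1
After 9 (insert_before(13)): list=[88, 8, 14, 9, 2, 47, 13, 1, 6] cursor@1
After 10 (delete_current): list=[88, 8, 14, 9, 2, 47, 13, 6] cursor@6

Answer: 6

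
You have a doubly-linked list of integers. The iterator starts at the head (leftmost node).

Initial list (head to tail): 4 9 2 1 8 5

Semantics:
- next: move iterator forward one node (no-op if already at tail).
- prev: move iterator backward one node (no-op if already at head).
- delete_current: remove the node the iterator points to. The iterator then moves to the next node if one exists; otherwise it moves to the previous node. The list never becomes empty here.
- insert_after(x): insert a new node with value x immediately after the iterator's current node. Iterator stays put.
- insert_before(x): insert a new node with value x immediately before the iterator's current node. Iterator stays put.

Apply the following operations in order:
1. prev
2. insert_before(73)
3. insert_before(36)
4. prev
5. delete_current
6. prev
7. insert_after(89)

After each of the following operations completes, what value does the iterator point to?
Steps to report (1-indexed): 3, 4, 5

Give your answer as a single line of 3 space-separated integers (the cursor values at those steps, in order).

Answer: 4 36 4

Derivation:
After 1 (prev): list=[4, 9, 2, 1, 8, 5] cursor@4
After 2 (insert_before(73)): list=[73, 4, 9, 2, 1, 8, 5] cursor@4
After 3 (insert_before(36)): list=[73, 36, 4, 9, 2, 1, 8, 5] cursor@4
After 4 (prev): list=[73, 36, 4, 9, 2, 1, 8, 5] cursor@36
After 5 (delete_current): list=[73, 4, 9, 2, 1, 8, 5] cursor@4
After 6 (prev): list=[73, 4, 9, 2, 1, 8, 5] cursor@73
After 7 (insert_after(89)): list=[73, 89, 4, 9, 2, 1, 8, 5] cursor@73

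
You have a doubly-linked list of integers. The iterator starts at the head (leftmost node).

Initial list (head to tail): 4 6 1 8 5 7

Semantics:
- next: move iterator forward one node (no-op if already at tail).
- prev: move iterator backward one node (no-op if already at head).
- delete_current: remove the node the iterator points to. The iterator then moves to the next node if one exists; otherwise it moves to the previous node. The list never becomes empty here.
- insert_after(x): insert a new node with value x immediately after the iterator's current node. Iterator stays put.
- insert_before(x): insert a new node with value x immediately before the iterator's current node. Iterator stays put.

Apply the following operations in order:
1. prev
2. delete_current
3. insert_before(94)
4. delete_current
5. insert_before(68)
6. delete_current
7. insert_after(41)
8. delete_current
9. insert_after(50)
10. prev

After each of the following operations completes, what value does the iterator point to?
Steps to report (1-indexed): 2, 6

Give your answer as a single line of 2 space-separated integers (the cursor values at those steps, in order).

After 1 (prev): list=[4, 6, 1, 8, 5, 7] cursor@4
After 2 (delete_current): list=[6, 1, 8, 5, 7] cursor@6
After 3 (insert_before(94)): list=[94, 6, 1, 8, 5, 7] cursor@6
After 4 (delete_current): list=[94, 1, 8, 5, 7] cursor@1
After 5 (insert_before(68)): list=[94, 68, 1, 8, 5, 7] cursor@1
After 6 (delete_current): list=[94, 68, 8, 5, 7] cursor@8
After 7 (insert_after(41)): list=[94, 68, 8, 41, 5, 7] cursor@8
After 8 (delete_current): list=[94, 68, 41, 5, 7] cursor@41
After 9 (insert_after(50)): list=[94, 68, 41, 50, 5, 7] cursor@41
After 10 (prev): list=[94, 68, 41, 50, 5, 7] cursor@68

Answer: 6 8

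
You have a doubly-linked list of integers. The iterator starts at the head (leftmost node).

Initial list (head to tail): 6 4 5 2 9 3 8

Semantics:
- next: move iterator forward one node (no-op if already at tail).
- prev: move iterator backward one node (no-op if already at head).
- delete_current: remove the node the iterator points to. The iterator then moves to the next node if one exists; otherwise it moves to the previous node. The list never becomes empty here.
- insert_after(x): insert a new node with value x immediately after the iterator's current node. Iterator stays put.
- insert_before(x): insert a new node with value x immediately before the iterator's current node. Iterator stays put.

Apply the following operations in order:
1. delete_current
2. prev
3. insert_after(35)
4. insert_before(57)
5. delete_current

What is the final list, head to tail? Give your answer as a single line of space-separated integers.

After 1 (delete_current): list=[4, 5, 2, 9, 3, 8] cursor@4
After 2 (prev): list=[4, 5, 2, 9, 3, 8] cursor@4
After 3 (insert_after(35)): list=[4, 35, 5, 2, 9, 3, 8] cursor@4
After 4 (insert_before(57)): list=[57, 4, 35, 5, 2, 9, 3, 8] cursor@4
After 5 (delete_current): list=[57, 35, 5, 2, 9, 3, 8] cursor@35

Answer: 57 35 5 2 9 3 8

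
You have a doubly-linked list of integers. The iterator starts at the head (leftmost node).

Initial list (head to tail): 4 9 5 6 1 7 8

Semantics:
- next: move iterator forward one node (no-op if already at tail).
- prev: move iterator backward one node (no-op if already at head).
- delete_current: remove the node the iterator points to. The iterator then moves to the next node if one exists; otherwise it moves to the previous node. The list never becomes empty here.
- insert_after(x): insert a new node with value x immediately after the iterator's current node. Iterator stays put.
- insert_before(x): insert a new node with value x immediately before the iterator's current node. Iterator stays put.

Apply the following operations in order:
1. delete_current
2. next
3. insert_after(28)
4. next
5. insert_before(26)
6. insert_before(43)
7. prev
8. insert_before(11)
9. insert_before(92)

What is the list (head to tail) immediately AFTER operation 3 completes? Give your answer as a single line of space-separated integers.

After 1 (delete_current): list=[9, 5, 6, 1, 7, 8] cursor@9
After 2 (next): list=[9, 5, 6, 1, 7, 8] cursor@5
After 3 (insert_after(28)): list=[9, 5, 28, 6, 1, 7, 8] cursor@5

Answer: 9 5 28 6 1 7 8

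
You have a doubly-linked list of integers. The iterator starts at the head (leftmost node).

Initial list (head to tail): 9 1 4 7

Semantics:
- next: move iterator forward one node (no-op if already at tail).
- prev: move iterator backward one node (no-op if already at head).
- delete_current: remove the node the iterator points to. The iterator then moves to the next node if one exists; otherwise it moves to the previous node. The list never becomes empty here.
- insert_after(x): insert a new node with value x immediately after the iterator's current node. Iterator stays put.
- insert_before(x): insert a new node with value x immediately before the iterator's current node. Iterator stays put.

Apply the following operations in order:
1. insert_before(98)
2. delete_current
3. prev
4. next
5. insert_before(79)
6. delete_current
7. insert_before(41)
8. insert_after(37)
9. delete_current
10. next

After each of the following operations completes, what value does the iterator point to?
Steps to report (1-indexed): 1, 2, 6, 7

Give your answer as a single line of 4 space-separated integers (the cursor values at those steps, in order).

After 1 (insert_before(98)): list=[98, 9, 1, 4, 7] cursor@9
After 2 (delete_current): list=[98, 1, 4, 7] cursor@1
After 3 (prev): list=[98, 1, 4, 7] cursor@98
After 4 (next): list=[98, 1, 4, 7] cursor@1
After 5 (insert_before(79)): list=[98, 79, 1, 4, 7] cursor@1
After 6 (delete_current): list=[98, 79, 4, 7] cursor@4
After 7 (insert_before(41)): list=[98, 79, 41, 4, 7] cursor@4
After 8 (insert_after(37)): list=[98, 79, 41, 4, 37, 7] cursor@4
After 9 (delete_current): list=[98, 79, 41, 37, 7] cursor@37
After 10 (next): list=[98, 79, 41, 37, 7] cursor@7

Answer: 9 1 4 4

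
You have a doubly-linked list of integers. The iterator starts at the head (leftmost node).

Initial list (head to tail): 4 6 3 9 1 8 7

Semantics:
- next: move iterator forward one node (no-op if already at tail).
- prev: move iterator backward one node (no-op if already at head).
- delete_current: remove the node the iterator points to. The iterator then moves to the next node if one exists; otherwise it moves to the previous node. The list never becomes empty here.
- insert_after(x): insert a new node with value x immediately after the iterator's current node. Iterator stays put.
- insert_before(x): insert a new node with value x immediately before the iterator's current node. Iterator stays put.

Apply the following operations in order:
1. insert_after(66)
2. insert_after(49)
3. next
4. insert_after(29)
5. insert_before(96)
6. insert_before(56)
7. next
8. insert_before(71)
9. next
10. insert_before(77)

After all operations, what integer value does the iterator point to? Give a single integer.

Answer: 66

Derivation:
After 1 (insert_after(66)): list=[4, 66, 6, 3, 9, 1, 8, 7] cursor@4
After 2 (insert_after(49)): list=[4, 49, 66, 6, 3, 9, 1, 8, 7] cursor@4
After 3 (next): list=[4, 49, 66, 6, 3, 9, 1, 8, 7] cursor@49
After 4 (insert_after(29)): list=[4, 49, 29, 66, 6, 3, 9, 1, 8, 7] cursor@49
After 5 (insert_before(96)): list=[4, 96, 49, 29, 66, 6, 3, 9, 1, 8, 7] cursor@49
After 6 (insert_before(56)): list=[4, 96, 56, 49, 29, 66, 6, 3, 9, 1, 8, 7] cursor@49
After 7 (next): list=[4, 96, 56, 49, 29, 66, 6, 3, 9, 1, 8, 7] cursor@29
After 8 (insert_before(71)): list=[4, 96, 56, 49, 71, 29, 66, 6, 3, 9, 1, 8, 7] cursor@29
After 9 (next): list=[4, 96, 56, 49, 71, 29, 66, 6, 3, 9, 1, 8, 7] cursor@66
After 10 (insert_before(77)): list=[4, 96, 56, 49, 71, 29, 77, 66, 6, 3, 9, 1, 8, 7] cursor@66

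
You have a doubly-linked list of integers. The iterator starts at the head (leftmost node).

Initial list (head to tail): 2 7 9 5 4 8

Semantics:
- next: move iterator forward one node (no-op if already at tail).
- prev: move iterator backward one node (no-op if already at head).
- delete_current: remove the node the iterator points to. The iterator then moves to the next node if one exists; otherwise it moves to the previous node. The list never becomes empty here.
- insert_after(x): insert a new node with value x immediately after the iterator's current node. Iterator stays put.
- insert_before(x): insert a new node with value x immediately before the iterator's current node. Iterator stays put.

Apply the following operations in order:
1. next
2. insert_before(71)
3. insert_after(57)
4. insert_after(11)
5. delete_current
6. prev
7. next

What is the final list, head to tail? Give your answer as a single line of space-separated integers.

Answer: 2 71 11 57 9 5 4 8

Derivation:
After 1 (next): list=[2, 7, 9, 5, 4, 8] cursor@7
After 2 (insert_before(71)): list=[2, 71, 7, 9, 5, 4, 8] cursor@7
After 3 (insert_after(57)): list=[2, 71, 7, 57, 9, 5, 4, 8] cursor@7
After 4 (insert_after(11)): list=[2, 71, 7, 11, 57, 9, 5, 4, 8] cursor@7
After 5 (delete_current): list=[2, 71, 11, 57, 9, 5, 4, 8] cursor@11
After 6 (prev): list=[2, 71, 11, 57, 9, 5, 4, 8] cursor@71
After 7 (next): list=[2, 71, 11, 57, 9, 5, 4, 8] cursor@11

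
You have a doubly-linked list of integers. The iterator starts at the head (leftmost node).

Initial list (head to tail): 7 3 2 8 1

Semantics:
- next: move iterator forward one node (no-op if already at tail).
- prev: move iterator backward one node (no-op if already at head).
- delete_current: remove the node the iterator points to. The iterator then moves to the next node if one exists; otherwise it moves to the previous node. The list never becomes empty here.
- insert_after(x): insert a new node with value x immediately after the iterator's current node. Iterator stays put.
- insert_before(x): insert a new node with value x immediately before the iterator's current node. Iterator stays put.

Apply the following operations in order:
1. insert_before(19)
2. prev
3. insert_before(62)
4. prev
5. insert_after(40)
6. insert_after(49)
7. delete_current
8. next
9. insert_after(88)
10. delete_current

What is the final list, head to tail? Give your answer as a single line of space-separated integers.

After 1 (insert_before(19)): list=[19, 7, 3, 2, 8, 1] cursor@7
After 2 (prev): list=[19, 7, 3, 2, 8, 1] cursor@19
After 3 (insert_before(62)): list=[62, 19, 7, 3, 2, 8, 1] cursor@19
After 4 (prev): list=[62, 19, 7, 3, 2, 8, 1] cursor@62
After 5 (insert_after(40)): list=[62, 40, 19, 7, 3, 2, 8, 1] cursor@62
After 6 (insert_after(49)): list=[62, 49, 40, 19, 7, 3, 2, 8, 1] cursor@62
After 7 (delete_current): list=[49, 40, 19, 7, 3, 2, 8, 1] cursor@49
After 8 (next): list=[49, 40, 19, 7, 3, 2, 8, 1] cursor@40
After 9 (insert_after(88)): list=[49, 40, 88, 19, 7, 3, 2, 8, 1] cursor@40
After 10 (delete_current): list=[49, 88, 19, 7, 3, 2, 8, 1] cursor@88

Answer: 49 88 19 7 3 2 8 1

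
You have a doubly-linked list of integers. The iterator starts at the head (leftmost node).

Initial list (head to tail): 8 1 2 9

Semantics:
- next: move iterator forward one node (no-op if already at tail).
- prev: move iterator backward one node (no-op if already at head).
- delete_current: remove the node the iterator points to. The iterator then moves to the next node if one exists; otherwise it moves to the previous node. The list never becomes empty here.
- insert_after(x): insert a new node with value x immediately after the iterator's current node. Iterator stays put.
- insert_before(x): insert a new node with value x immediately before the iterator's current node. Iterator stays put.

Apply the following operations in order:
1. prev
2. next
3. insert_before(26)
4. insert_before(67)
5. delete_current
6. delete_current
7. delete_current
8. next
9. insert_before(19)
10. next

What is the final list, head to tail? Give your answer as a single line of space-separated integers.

After 1 (prev): list=[8, 1, 2, 9] cursor@8
After 2 (next): list=[8, 1, 2, 9] cursor@1
After 3 (insert_before(26)): list=[8, 26, 1, 2, 9] cursor@1
After 4 (insert_before(67)): list=[8, 26, 67, 1, 2, 9] cursor@1
After 5 (delete_current): list=[8, 26, 67, 2, 9] cursor@2
After 6 (delete_current): list=[8, 26, 67, 9] cursor@9
After 7 (delete_current): list=[8, 26, 67] cursor@67
After 8 (next): list=[8, 26, 67] cursor@67
After 9 (insert_before(19)): list=[8, 26, 19, 67] cursor@67
After 10 (next): list=[8, 26, 19, 67] cursor@67

Answer: 8 26 19 67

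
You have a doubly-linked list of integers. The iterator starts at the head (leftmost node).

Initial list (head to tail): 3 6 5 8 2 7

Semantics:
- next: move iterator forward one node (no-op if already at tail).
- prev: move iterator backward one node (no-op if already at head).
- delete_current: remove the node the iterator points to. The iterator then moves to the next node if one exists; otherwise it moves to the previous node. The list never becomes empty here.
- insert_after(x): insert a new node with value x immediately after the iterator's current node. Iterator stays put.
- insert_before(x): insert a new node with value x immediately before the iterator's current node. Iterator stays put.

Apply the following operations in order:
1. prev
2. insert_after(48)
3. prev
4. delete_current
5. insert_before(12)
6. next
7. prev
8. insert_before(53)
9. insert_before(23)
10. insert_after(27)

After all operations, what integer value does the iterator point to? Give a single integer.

Answer: 48

Derivation:
After 1 (prev): list=[3, 6, 5, 8, 2, 7] cursor@3
After 2 (insert_after(48)): list=[3, 48, 6, 5, 8, 2, 7] cursor@3
After 3 (prev): list=[3, 48, 6, 5, 8, 2, 7] cursor@3
After 4 (delete_current): list=[48, 6, 5, 8, 2, 7] cursor@48
After 5 (insert_before(12)): list=[12, 48, 6, 5, 8, 2, 7] cursor@48
After 6 (next): list=[12, 48, 6, 5, 8, 2, 7] cursor@6
After 7 (prev): list=[12, 48, 6, 5, 8, 2, 7] cursor@48
After 8 (insert_before(53)): list=[12, 53, 48, 6, 5, 8, 2, 7] cursor@48
After 9 (insert_before(23)): list=[12, 53, 23, 48, 6, 5, 8, 2, 7] cursor@48
After 10 (insert_after(27)): list=[12, 53, 23, 48, 27, 6, 5, 8, 2, 7] cursor@48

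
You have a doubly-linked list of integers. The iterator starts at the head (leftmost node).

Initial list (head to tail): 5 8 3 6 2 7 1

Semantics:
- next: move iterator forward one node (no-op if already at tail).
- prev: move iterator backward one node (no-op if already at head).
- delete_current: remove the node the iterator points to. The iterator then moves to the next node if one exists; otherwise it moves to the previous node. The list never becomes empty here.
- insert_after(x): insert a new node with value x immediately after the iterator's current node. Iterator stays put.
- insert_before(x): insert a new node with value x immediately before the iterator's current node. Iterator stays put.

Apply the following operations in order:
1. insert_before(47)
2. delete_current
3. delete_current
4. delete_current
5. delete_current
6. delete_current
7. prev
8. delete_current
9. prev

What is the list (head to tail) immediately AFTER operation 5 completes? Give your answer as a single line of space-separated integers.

After 1 (insert_before(47)): list=[47, 5, 8, 3, 6, 2, 7, 1] cursor@5
After 2 (delete_current): list=[47, 8, 3, 6, 2, 7, 1] cursor@8
After 3 (delete_current): list=[47, 3, 6, 2, 7, 1] cursor@3
After 4 (delete_current): list=[47, 6, 2, 7, 1] cursor@6
After 5 (delete_current): list=[47, 2, 7, 1] cursor@2

Answer: 47 2 7 1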